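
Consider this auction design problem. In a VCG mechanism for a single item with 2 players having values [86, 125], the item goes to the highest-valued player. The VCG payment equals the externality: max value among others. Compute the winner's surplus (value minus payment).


Step 1: The winner is the agent with the highest value: agent 1 with value 125
Step 2: Values of other agents: [86]
Step 3: VCG payment = max of others' values = 86
Step 4: Surplus = 125 - 86 = 39

39


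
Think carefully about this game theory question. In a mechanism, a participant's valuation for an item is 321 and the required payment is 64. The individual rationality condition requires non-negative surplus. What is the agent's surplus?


Step 1: Surplus = value - payment = 321 - 64 = 257
Step 2: IR is satisfied (surplus >= 0)

257


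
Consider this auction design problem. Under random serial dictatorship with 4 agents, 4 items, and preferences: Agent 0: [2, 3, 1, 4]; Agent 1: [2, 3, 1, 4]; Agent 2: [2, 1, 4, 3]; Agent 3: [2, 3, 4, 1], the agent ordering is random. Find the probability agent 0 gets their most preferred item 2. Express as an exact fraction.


Step 1: Agent 0 wants item 2
Step 2: There are 24 possible orderings of agents
Step 3: In 6 orderings, agent 0 gets item 2
Step 4: Probability = 6/24 = 1/4

1/4


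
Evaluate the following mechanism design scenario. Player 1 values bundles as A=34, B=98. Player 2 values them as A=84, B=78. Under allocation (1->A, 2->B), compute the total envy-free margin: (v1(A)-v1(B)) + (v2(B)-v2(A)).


Step 1: Player 1's margin = v1(A) - v1(B) = 34 - 98 = -64
Step 2: Player 2's margin = v2(B) - v2(A) = 78 - 84 = -6
Step 3: Total margin = -64 + -6 = -70

-70


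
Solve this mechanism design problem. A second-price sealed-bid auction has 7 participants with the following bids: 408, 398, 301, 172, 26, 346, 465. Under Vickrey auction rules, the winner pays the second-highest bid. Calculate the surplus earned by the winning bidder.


Step 1: Sort bids in descending order: 465, 408, 398, 346, 301, 172, 26
Step 2: The winning bid is the highest: 465
Step 3: The payment equals the second-highest bid: 408
Step 4: Surplus = winner's bid - payment = 465 - 408 = 57

57


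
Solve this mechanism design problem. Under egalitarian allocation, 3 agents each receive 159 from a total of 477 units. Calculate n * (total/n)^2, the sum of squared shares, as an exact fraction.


Step 1: Each agent's share = 477/3 = 159
Step 2: Square of each share = (159)^2 = 25281
Step 3: Sum of squares = 3 * 25281 = 75843

75843


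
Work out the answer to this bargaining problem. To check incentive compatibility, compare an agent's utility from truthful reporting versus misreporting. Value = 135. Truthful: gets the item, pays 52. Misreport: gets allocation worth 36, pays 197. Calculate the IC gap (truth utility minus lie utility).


Step 1: U(truth) = value - payment = 135 - 52 = 83
Step 2: U(lie) = allocation - payment = 36 - 197 = -161
Step 3: IC gap = 83 - (-161) = 244

244


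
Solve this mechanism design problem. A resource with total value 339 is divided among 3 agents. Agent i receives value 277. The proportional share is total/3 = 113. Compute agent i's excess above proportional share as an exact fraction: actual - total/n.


Step 1: Proportional share = 339/3 = 113
Step 2: Agent's actual allocation = 277
Step 3: Excess = 277 - 113 = 164

164


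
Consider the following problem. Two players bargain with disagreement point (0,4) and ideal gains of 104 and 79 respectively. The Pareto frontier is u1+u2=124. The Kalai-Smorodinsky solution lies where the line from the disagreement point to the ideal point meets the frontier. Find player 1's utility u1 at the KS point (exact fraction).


Step 1: At the KS point, (u1-d1)/r1 = (u2-d2)/r2 = t and u1+u2 = 124
Step 2: u1 = d1 + r1*t and u2 = d2 + r2*t, so (d1 + r1*t) + (d2 + r2*t) = 124
Step 3: t = (124 - 0 - 4)/(104 + 79) = 120/183 = 40/61
Step 4: u1 = d1 + r1*t = 0 + 104 * 40/61 = 4160/61
Step 5: (Check: u2 = d2 + r2*t = 3404/61; u1+u2 = 4160/61 + 3404/61 = 124, on the frontier.)

4160/61


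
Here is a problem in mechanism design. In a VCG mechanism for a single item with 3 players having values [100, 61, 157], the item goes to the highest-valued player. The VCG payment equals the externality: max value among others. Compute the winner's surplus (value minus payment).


Step 1: The winner is the agent with the highest value: agent 2 with value 157
Step 2: Values of other agents: [100, 61]
Step 3: VCG payment = max of others' values = 100
Step 4: Surplus = 157 - 100 = 57

57


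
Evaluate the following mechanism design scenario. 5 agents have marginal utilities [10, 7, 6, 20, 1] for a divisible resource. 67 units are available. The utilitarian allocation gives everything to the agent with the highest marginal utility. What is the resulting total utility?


Step 1: The marginal utilities are [10, 7, 6, 20, 1]
Step 2: The highest marginal utility is 20
Step 3: All 67 units go to that agent
Step 4: Total utility = 20 * 67 = 1340

1340


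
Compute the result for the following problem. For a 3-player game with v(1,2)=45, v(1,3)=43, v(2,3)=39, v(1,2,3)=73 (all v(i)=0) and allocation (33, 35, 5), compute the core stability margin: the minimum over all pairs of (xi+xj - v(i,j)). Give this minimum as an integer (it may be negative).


Step 1: Slack for coalition (1,2): x1+x2 - v12 = 68 - 45 = 23
Step 2: Slack for coalition (1,3): x1+x3 - v13 = 38 - 43 = -5
Step 3: Slack for coalition (2,3): x2+x3 - v23 = 40 - 39 = 1
Step 4: Minimum slack = min(23, -5, 1) = -5, attained by (1,3); coalition (1,3) can block (slack < 0), so the allocation is not in the core

-5


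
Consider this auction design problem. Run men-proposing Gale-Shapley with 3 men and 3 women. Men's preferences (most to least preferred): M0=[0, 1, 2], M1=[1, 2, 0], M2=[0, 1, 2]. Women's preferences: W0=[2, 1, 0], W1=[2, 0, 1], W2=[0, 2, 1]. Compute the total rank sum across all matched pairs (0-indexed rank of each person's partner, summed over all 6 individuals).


Step 1: Run Gale-Shapley (men propose, women hold best offer):
  M0 proposes to W0; she accepts
  M1 proposes to W1; she accepts
  M2 proposes to W0; she switches from M0
  M0 proposes to W1; she switches from M1
  M1 proposes to W2; she accepts
Step 2: Final matching: W0-M2, W1-M0, W2-M1
Step 3: 0-indexed ranks (man's rank of his match, then woman's): 0 + 0 + 1 + 1 + 1 + 2
Step 4: Total rank sum = 5

5


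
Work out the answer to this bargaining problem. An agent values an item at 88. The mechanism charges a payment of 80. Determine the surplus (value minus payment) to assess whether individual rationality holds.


Step 1: Surplus = value - payment = 88 - 80 = 8
Step 2: IR is satisfied (surplus >= 0)

8


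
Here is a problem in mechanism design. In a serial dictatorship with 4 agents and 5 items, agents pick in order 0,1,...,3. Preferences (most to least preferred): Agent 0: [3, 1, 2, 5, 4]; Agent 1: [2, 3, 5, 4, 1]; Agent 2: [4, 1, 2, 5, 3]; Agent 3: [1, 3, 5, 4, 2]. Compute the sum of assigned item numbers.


Step 1: Agent 0 picks item 3
Step 2: Agent 1 picks item 2
Step 3: Agent 2 picks item 4
Step 4: Agent 3 picks item 1
Step 5: Sum = 3 + 2 + 4 + 1 = 10

10


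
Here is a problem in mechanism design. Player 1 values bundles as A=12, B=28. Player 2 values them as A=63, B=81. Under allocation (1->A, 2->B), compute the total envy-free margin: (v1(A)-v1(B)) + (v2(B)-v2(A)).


Step 1: Player 1's margin = v1(A) - v1(B) = 12 - 28 = -16
Step 2: Player 2's margin = v2(B) - v2(A) = 81 - 63 = 18
Step 3: Total margin = -16 + 18 = 2

2


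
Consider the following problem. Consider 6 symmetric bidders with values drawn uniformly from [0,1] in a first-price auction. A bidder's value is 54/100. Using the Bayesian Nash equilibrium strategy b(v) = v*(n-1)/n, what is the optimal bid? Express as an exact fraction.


Step 1: The symmetric BNE bidding function is b(v) = v * (n-1) / n
Step 2: Substitute v = 27/50 and n = 6
Step 3: b = 27/50 * 5/6
Step 4: b = 9/20

9/20


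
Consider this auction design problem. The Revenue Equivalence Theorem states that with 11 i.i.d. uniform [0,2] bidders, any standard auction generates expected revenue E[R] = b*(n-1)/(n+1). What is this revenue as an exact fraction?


Step 1: By Revenue Equivalence, expected revenue = b*(n-1)/(n+1)
Step 2: Substituting n = 11, b = 2
Step 3: Revenue = 2*(11-1)/(11+1) = 2*10/12
Step 4: Revenue = 20/12 = 5/3

5/3


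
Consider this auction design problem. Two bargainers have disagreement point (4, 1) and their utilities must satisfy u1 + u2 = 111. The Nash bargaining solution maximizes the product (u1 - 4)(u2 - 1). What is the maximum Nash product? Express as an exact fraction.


Step 1: The Nash solution splits surplus symmetrically above the disagreement point
Step 2: u1 = (total + d1 - d2)/2 = (111 + 4 - 1)/2 = 57
Step 3: u2 = (total - d1 + d2)/2 = (111 - 4 + 1)/2 = 54
Step 4: Nash product = (57 - 4) * (54 - 1)
Step 5: = 53 * 53 = 2809

2809


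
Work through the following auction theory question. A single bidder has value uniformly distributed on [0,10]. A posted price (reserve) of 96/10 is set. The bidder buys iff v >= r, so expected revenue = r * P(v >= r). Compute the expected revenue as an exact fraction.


Step 1: Posted price r = 48/5, value support [0,10]
Step 2: P(v >= r) = (10 - 48/5)/10 = 1/25
Step 3: Expected revenue = r * P(v >= r) = 48/5 * 1/25
Step 4: Revenue = 48/125

48/125


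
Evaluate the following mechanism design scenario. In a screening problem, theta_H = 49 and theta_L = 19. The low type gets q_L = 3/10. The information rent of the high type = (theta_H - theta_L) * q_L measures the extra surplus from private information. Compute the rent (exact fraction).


Step 1: theta_H - theta_L = 49 - 19 = 30
Step 2: Information rent = (theta_H - theta_L) * q_L
Step 3: = 30 * 3/10
Step 4: = 9

9


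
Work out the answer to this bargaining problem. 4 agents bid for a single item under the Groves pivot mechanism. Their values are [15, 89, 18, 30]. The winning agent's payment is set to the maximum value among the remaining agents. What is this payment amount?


Step 1: The efficient winner is agent 1 with value 89
Step 2: Other agents' values: [15, 18, 30]
Step 3: Pivot payment = max(others) = 30
Step 4: The winner pays 30

30


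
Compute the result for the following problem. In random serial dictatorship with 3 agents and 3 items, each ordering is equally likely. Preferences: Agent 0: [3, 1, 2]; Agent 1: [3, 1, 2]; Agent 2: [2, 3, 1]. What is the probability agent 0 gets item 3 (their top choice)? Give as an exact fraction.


Step 1: Agent 0 wants item 3
Step 2: There are 6 possible orderings of agents
Step 3: In 3 orderings, agent 0 gets item 3
Step 4: Probability = 3/6 = 1/2

1/2


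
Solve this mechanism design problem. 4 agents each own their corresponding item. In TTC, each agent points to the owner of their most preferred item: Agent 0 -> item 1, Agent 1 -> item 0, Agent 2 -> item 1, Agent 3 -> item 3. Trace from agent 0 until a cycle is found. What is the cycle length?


Step 1: Trace the pointer graph from agent 0: 0 -> 1 -> 0
Step 2: A cycle is detected when we revisit agent 0
Step 3: The cycle is: 0 -> 1 -> 0
Step 4: Cycle length = 2

2


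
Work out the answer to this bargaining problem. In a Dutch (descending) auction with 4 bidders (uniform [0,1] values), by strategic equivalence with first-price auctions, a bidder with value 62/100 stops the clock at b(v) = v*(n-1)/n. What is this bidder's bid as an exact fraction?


Step 1: Dutch auctions are strategically equivalent to first-price auctions
Step 2: The equilibrium bid is b(v) = v*(n-1)/n
Step 3: b = 31/50 * 3/4
Step 4: b = 93/200

93/200


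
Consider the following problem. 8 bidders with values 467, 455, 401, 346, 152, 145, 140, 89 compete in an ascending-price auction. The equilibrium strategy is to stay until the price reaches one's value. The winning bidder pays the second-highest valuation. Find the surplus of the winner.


Step 1: Identify the highest value: 467
Step 2: Identify the second-highest value: 455
Step 3: The final price = second-highest value = 455
Step 4: Surplus = 467 - 455 = 12

12


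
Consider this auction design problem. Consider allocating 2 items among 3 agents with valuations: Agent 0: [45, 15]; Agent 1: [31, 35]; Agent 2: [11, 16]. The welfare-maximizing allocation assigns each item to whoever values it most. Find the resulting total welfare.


Step 1: For each item, find the maximum value among all agents.
Step 2: Item 0 -> Agent 0 (value 45)
Step 3: Item 1 -> Agent 1 (value 35)
Step 4: Total welfare = 45 + 35 = 80

80


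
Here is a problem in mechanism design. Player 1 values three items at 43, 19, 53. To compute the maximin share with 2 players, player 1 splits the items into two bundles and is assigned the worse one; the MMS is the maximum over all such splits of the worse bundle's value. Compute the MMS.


Step 1: Item values = 43, 19, 53
Step 2: Enumerate all 2-bundle partitions and take the smaller bundle:
  Partition 1: {43} vs {19,53} -> bundles 43, 72; min = 43
  Partition 2: {19} vs {43,53} -> bundles 19, 96; min = 19
  Partition 3: {53} vs {43,19} -> bundles 53, 62; min = 53
Step 3: MMS = max(43, 19, 53) = 53

53


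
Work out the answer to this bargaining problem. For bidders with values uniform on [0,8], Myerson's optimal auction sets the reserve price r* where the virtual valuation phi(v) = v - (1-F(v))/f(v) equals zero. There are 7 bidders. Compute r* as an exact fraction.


Step 1: For U[0,8], F(v) = v/8 and f(v) = 1/8
Step 2: phi(v) = v - (1 - v/8)/(1/8) = v - (8 - v) = 2v - 8
Step 3: Set phi(r*) = 0: 2r* - 8 = 0
Step 4: r* = 8/2 = 4 (the number of bidders n = 7 does not enter)

4


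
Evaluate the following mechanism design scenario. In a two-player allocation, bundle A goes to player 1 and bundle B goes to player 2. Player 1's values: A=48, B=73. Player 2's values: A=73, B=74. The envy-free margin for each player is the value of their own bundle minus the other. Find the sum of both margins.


Step 1: Player 1's margin = v1(A) - v1(B) = 48 - 73 = -25
Step 2: Player 2's margin = v2(B) - v2(A) = 74 - 73 = 1
Step 3: Total margin = -25 + 1 = -24

-24


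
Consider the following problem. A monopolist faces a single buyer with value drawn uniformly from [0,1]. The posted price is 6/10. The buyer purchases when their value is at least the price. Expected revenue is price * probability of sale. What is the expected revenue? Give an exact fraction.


Step 1: Posted price r = 3/5, value support [0,1]
Step 2: P(v >= r) = (1 - 3/5)/1 = 2/5
Step 3: Expected revenue = r * P(v >= r) = 3/5 * 2/5
Step 4: Revenue = 6/25

6/25


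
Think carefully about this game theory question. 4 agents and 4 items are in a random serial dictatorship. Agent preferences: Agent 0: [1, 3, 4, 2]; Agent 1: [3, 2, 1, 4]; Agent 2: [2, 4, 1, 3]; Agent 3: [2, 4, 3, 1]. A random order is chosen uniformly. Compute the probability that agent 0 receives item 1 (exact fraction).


Step 1: Agent 0 wants item 1
Step 2: There are 24 possible orderings of agents
Step 3: In 24 orderings, agent 0 gets item 1
Step 4: Probability = 24/24 = 1

1


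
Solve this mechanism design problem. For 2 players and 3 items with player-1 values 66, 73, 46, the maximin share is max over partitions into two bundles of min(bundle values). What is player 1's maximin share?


Step 1: Item values = 66, 73, 46
Step 2: Enumerate all 2-bundle partitions and take the smaller bundle:
  Partition 1: {66} vs {73,46} -> bundles 66, 119; min = 66
  Partition 2: {73} vs {66,46} -> bundles 73, 112; min = 73
  Partition 3: {46} vs {66,73} -> bundles 46, 139; min = 46
Step 3: MMS = max(66, 73, 46) = 73

73


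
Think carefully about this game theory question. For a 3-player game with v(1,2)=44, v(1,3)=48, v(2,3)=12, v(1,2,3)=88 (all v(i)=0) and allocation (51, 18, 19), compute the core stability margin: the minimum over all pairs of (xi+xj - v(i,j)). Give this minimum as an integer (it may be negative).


Step 1: Slack for coalition (1,2): x1+x2 - v12 = 69 - 44 = 25
Step 2: Slack for coalition (1,3): x1+x3 - v13 = 70 - 48 = 22
Step 3: Slack for coalition (2,3): x2+x3 - v23 = 37 - 12 = 25
Step 4: Minimum slack = min(25, 22, 25) = 22, attained by (1,3); no pair can gain by deviating, so the allocation is in the core

22


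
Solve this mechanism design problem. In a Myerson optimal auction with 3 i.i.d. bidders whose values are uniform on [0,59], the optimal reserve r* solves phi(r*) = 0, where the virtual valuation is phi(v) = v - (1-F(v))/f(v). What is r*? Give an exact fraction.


Step 1: For U[0,59], F(v) = v/59 and f(v) = 1/59
Step 2: phi(v) = v - (1 - v/59)/(1/59) = v - (59 - v) = 2v - 59
Step 3: Set phi(r*) = 0: 2r* - 59 = 0
Step 4: r* = 59/2 (the number of bidders n = 3 does not enter)

59/2


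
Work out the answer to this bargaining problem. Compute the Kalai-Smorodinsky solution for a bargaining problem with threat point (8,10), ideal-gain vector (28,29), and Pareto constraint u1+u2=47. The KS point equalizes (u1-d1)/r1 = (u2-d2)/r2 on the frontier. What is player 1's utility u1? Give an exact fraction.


Step 1: At the KS point, (u1-d1)/r1 = (u2-d2)/r2 = t and u1+u2 = 47
Step 2: u1 = d1 + r1*t and u2 = d2 + r2*t, so (d1 + r1*t) + (d2 + r2*t) = 47
Step 3: t = (47 - 8 - 10)/(28 + 29) = 29/57
Step 4: u1 = d1 + r1*t = 8 + 28 * 29/57 = 1268/57
Step 5: (Check: u2 = d2 + r2*t = 1411/57; u1+u2 = 1268/57 + 1411/57 = 47, on the frontier.)

1268/57


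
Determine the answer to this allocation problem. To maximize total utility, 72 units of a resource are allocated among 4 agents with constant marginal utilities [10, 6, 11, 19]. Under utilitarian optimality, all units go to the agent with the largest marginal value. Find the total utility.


Step 1: The marginal utilities are [10, 6, 11, 19]
Step 2: The highest marginal utility is 19
Step 3: All 72 units go to that agent
Step 4: Total utility = 19 * 72 = 1368

1368


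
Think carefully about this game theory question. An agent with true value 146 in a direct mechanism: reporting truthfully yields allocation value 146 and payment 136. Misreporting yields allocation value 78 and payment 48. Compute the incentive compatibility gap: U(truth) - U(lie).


Step 1: U(truth) = value - payment = 146 - 136 = 10
Step 2: U(lie) = allocation - payment = 78 - 48 = 30
Step 3: IC gap = 10 - 30 = -20

-20


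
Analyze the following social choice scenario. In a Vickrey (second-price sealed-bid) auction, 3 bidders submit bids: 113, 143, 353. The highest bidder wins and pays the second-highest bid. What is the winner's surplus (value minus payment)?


Step 1: Sort bids in descending order: 353, 143, 113
Step 2: The winning bid is the highest: 353
Step 3: The payment equals the second-highest bid: 143
Step 4: Surplus = winner's bid - payment = 353 - 143 = 210

210


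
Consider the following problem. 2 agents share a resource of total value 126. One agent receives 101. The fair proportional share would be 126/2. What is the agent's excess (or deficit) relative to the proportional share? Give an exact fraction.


Step 1: Proportional share = 126/2 = 63
Step 2: Agent's actual allocation = 101
Step 3: Excess = 101 - 63 = 38

38


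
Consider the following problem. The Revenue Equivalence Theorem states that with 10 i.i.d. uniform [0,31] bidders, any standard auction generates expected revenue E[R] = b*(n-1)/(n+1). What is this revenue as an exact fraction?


Step 1: By Revenue Equivalence, expected revenue = b*(n-1)/(n+1)
Step 2: Substituting n = 10, b = 31
Step 3: Revenue = 31*(10-1)/(10+1) = 31*9/11
Step 4: Revenue = 279/11

279/11


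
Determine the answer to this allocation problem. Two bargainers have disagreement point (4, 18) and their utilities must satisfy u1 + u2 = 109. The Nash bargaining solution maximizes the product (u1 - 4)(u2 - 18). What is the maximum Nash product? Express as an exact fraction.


Step 1: The Nash solution splits surplus symmetrically above the disagreement point
Step 2: u1 = (total + d1 - d2)/2 = (109 + 4 - 18)/2 = 95/2
Step 3: u2 = (total - d1 + d2)/2 = (109 - 4 + 18)/2 = 123/2
Step 4: Nash product = (95/2 - 4) * (123/2 - 18)
Step 5: = 87/2 * 87/2 = 7569/4

7569/4


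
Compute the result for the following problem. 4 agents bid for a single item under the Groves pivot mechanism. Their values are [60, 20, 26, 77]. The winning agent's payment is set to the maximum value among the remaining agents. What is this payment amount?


Step 1: The efficient winner is agent 3 with value 77
Step 2: Other agents' values: [60, 20, 26]
Step 3: Pivot payment = max(others) = 60
Step 4: The winner pays 60

60


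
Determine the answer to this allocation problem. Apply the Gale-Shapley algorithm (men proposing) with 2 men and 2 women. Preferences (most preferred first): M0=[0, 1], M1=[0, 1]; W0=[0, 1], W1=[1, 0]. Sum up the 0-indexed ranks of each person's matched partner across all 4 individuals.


Step 1: Run Gale-Shapley (men propose, women hold best offer):
  M0 proposes to W0; she accepts
  M1 proposes to W0; rejected
  M1 proposes to W1; she accepts
Step 2: Final matching: W0-M0, W1-M1
Step 3: 0-indexed ranks (man's rank of his match, then woman's): 0 + 0 + 1 + 0
Step 4: Total rank sum = 1

1


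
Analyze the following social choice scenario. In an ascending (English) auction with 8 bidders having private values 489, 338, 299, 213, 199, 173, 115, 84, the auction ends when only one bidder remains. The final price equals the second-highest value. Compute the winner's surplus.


Step 1: Identify the highest value: 489
Step 2: Identify the second-highest value: 338
Step 3: The final price = second-highest value = 338
Step 4: Surplus = 489 - 338 = 151

151


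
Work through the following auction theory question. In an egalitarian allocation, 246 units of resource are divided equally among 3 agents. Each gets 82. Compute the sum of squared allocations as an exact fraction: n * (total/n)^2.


Step 1: Each agent's share = 246/3 = 82
Step 2: Square of each share = (82)^2 = 6724
Step 3: Sum of squares = 3 * 6724 = 20172

20172


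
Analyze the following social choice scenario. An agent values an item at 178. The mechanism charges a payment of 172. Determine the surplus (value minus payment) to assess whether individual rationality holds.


Step 1: Surplus = value - payment = 178 - 172 = 6
Step 2: IR is satisfied (surplus >= 0)

6


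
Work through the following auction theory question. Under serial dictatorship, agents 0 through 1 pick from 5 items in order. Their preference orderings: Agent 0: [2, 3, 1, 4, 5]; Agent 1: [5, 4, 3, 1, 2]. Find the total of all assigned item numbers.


Step 1: Agent 0 picks item 2
Step 2: Agent 1 picks item 5
Step 3: Sum = 2 + 5 = 7

7


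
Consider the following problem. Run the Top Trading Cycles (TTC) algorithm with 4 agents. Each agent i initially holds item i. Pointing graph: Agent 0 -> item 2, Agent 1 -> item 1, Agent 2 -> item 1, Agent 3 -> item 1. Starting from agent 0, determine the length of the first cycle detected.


Step 1: Trace the pointer graph from agent 0: 0 -> 2 -> 1 -> 1
Step 2: A cycle is detected when we revisit agent 1
Step 3: The cycle is: 1 -> 1
Step 4: Cycle length = 1

1


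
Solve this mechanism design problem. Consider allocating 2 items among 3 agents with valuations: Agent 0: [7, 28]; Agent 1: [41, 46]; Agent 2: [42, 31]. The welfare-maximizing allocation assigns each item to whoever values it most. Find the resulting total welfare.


Step 1: For each item, find the maximum value among all agents.
Step 2: Item 0 -> Agent 2 (value 42)
Step 3: Item 1 -> Agent 1 (value 46)
Step 4: Total welfare = 42 + 46 = 88

88


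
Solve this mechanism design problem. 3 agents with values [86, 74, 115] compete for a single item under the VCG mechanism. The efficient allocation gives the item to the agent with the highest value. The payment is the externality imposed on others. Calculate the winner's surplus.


Step 1: The winner is the agent with the highest value: agent 2 with value 115
Step 2: Values of other agents: [86, 74]
Step 3: VCG payment = max of others' values = 86
Step 4: Surplus = 115 - 86 = 29

29


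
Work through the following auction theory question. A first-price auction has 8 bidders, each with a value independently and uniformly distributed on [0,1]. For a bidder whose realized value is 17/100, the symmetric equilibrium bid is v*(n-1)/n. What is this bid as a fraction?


Step 1: The symmetric BNE bidding function is b(v) = v * (n-1) / n
Step 2: Substitute v = 17/100 and n = 8
Step 3: b = 17/100 * 7/8
Step 4: b = 119/800

119/800


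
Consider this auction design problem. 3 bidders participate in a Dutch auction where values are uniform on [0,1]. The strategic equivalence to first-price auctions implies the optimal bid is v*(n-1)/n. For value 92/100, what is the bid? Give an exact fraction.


Step 1: Dutch auctions are strategically equivalent to first-price auctions
Step 2: The equilibrium bid is b(v) = v*(n-1)/n
Step 3: b = 23/25 * 2/3
Step 4: b = 46/75

46/75


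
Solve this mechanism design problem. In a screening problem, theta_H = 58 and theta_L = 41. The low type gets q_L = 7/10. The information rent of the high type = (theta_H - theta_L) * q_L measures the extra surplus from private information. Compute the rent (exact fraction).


Step 1: theta_H - theta_L = 58 - 41 = 17
Step 2: Information rent = (theta_H - theta_L) * q_L
Step 3: = 17 * 7/10
Step 4: = 119/10

119/10


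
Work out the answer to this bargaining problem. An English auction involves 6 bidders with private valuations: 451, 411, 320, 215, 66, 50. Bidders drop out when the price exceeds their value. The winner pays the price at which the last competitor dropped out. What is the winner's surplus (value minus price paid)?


Step 1: Identify the highest value: 451
Step 2: Identify the second-highest value: 411
Step 3: The final price = second-highest value = 411
Step 4: Surplus = 451 - 411 = 40

40


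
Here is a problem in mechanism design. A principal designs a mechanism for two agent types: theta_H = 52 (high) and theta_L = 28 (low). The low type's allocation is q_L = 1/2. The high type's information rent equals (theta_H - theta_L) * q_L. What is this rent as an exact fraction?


Step 1: theta_H - theta_L = 52 - 28 = 24
Step 2: Information rent = (theta_H - theta_L) * q_L
Step 3: = 24 * 1/2
Step 4: = 12

12


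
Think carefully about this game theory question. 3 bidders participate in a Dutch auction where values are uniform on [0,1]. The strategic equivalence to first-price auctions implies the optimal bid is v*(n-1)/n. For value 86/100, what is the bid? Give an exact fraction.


Step 1: Dutch auctions are strategically equivalent to first-price auctions
Step 2: The equilibrium bid is b(v) = v*(n-1)/n
Step 3: b = 43/50 * 2/3
Step 4: b = 43/75

43/75


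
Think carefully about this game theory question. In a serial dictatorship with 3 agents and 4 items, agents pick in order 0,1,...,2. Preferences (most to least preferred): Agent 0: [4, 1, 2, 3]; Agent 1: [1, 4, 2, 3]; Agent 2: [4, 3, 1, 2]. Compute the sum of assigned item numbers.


Step 1: Agent 0 picks item 4
Step 2: Agent 1 picks item 1
Step 3: Agent 2 picks item 3
Step 4: Sum = 4 + 1 + 3 = 8

8


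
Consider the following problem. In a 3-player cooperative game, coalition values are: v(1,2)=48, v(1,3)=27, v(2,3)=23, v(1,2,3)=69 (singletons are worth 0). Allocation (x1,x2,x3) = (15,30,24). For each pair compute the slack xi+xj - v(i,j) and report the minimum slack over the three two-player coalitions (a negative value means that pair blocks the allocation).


Step 1: Slack for coalition (1,2): x1+x2 - v12 = 45 - 48 = -3
Step 2: Slack for coalition (1,3): x1+x3 - v13 = 39 - 27 = 12
Step 3: Slack for coalition (2,3): x2+x3 - v23 = 54 - 23 = 31
Step 4: Minimum slack = min(-3, 12, 31) = -3, attained by (1,2); coalition (1,2) can block (slack < 0), so the allocation is not in the core

-3


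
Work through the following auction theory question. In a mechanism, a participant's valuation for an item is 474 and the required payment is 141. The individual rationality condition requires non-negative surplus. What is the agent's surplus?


Step 1: Surplus = value - payment = 474 - 141 = 333
Step 2: IR is satisfied (surplus >= 0)

333


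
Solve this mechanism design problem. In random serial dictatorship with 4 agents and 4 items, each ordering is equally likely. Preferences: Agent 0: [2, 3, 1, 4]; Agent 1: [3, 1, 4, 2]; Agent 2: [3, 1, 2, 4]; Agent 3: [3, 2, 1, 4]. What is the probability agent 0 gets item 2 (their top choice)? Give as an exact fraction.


Step 1: Agent 0 wants item 2
Step 2: There are 24 possible orderings of agents
Step 3: In 17 orderings, agent 0 gets item 2
Step 4: Probability = 17/24

17/24


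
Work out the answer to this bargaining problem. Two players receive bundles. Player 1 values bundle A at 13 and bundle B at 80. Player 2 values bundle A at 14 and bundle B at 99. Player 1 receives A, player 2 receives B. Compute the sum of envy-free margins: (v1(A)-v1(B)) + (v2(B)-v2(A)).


Step 1: Player 1's margin = v1(A) - v1(B) = 13 - 80 = -67
Step 2: Player 2's margin = v2(B) - v2(A) = 99 - 14 = 85
Step 3: Total margin = -67 + 85 = 18

18


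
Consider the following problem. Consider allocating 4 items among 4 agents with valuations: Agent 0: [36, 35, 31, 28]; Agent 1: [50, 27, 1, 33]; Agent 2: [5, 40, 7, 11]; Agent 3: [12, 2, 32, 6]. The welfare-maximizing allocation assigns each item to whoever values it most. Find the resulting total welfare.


Step 1: For each item, find the maximum value among all agents.
Step 2: Item 0 -> Agent 1 (value 50)
Step 3: Item 1 -> Agent 2 (value 40)
Step 4: Item 2 -> Agent 3 (value 32)
Step 5: Item 3 -> Agent 1 (value 33)
Step 6: Total welfare = 50 + 40 + 32 + 33 = 155

155


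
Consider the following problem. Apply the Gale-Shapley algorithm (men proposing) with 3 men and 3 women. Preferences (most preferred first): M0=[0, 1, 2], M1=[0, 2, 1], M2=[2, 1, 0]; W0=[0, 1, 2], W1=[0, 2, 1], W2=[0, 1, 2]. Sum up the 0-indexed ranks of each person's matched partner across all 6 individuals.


Step 1: Run Gale-Shapley (men propose, women hold best offer):
  M0 proposes to W0; she accepts
  M1 proposes to W0; rejected
  M1 proposes to W2; she accepts
  M2 proposes to W2; rejected
  M2 proposes to W1; she accepts
Step 2: Final matching: W0-M0, W1-M2, W2-M1
Step 3: 0-indexed ranks (man's rank of his match, then woman's): 0 + 0 + 1 + 1 + 1 + 1
Step 4: Total rank sum = 4

4


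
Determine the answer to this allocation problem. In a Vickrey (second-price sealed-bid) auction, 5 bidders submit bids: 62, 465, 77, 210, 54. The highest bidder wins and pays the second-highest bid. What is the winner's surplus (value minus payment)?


Step 1: Sort bids in descending order: 465, 210, 77, 62, 54
Step 2: The winning bid is the highest: 465
Step 3: The payment equals the second-highest bid: 210
Step 4: Surplus = winner's bid - payment = 465 - 210 = 255

255


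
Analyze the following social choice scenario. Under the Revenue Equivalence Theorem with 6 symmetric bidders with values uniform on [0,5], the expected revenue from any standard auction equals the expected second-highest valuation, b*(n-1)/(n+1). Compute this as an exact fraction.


Step 1: By Revenue Equivalence, expected revenue = b*(n-1)/(n+1)
Step 2: Substituting n = 6, b = 5
Step 3: Revenue = 5*(6-1)/(6+1) = 5*5/7
Step 4: Revenue = 25/7

25/7


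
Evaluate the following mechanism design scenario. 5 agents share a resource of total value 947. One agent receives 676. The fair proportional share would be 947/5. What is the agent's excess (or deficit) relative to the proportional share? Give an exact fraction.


Step 1: Proportional share = 947/5
Step 2: Agent's actual allocation = 676
Step 3: Excess = 676 - 947/5 = 2433/5

2433/5


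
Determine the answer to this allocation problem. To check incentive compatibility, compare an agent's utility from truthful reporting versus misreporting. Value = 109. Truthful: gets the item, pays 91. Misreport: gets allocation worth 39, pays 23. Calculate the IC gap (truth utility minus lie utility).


Step 1: U(truth) = value - payment = 109 - 91 = 18
Step 2: U(lie) = allocation - payment = 39 - 23 = 16
Step 3: IC gap = 18 - 16 = 2

2


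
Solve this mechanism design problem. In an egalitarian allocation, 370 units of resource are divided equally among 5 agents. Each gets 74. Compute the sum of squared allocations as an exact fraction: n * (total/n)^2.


Step 1: Each agent's share = 370/5 = 74
Step 2: Square of each share = (74)^2 = 5476
Step 3: Sum of squares = 5 * 5476 = 27380

27380


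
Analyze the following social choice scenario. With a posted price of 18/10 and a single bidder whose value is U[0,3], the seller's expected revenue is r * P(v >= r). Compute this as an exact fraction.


Step 1: Posted price r = 9/5, value support [0,3]
Step 2: P(v >= r) = (3 - 9/5)/3 = 2/5
Step 3: Expected revenue = r * P(v >= r) = 9/5 * 2/5
Step 4: Revenue = 18/25

18/25


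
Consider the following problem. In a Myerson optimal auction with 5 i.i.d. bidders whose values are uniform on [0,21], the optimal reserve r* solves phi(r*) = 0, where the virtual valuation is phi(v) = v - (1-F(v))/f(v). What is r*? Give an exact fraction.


Step 1: For U[0,21], F(v) = v/21 and f(v) = 1/21
Step 2: phi(v) = v - (1 - v/21)/(1/21) = v - (21 - v) = 2v - 21
Step 3: Set phi(r*) = 0: 2r* - 21 = 0
Step 4: r* = 21/2 (the number of bidders n = 5 does not enter)

21/2


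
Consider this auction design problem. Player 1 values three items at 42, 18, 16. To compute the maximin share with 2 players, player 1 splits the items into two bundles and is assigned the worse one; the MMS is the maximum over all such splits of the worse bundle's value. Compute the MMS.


Step 1: Item values = 42, 18, 16
Step 2: Enumerate all 2-bundle partitions and take the smaller bundle:
  Partition 1: {42} vs {18,16} -> bundles 42, 34; min = 34
  Partition 2: {18} vs {42,16} -> bundles 18, 58; min = 18
  Partition 3: {16} vs {42,18} -> bundles 16, 60; min = 16
Step 3: MMS = max(34, 18, 16) = 34

34


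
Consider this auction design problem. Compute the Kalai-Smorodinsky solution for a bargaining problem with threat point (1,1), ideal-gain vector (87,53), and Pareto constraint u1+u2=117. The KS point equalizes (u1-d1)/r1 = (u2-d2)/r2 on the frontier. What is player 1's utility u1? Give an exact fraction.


Step 1: At the KS point, (u1-d1)/r1 = (u2-d2)/r2 = t and u1+u2 = 117
Step 2: u1 = d1 + r1*t and u2 = d2 + r2*t, so (d1 + r1*t) + (d2 + r2*t) = 117
Step 3: t = (117 - 1 - 1)/(87 + 53) = 115/140 = 23/28
Step 4: u1 = d1 + r1*t = 1 + 87 * 23/28 = 2029/28
Step 5: (Check: u2 = d2 + r2*t = 1247/28; u1+u2 = 2029/28 + 1247/28 = 117, on the frontier.)

2029/28


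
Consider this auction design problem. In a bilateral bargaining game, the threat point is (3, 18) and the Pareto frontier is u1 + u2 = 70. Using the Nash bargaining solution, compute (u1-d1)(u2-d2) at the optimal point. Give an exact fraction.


Step 1: The Nash solution splits surplus symmetrically above the disagreement point
Step 2: u1 = (total + d1 - d2)/2 = (70 + 3 - 18)/2 = 55/2
Step 3: u2 = (total - d1 + d2)/2 = (70 - 3 + 18)/2 = 85/2
Step 4: Nash product = (55/2 - 3) * (85/2 - 18)
Step 5: = 49/2 * 49/2 = 2401/4

2401/4


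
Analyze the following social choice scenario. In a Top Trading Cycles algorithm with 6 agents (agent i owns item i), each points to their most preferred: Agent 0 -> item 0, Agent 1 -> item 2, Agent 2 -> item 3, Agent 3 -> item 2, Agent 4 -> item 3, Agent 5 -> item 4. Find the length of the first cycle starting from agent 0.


Step 1: Trace the pointer graph from agent 0: 0 -> 0
Step 2: A cycle is detected when we revisit agent 0
Step 3: The cycle is: 0 -> 0
Step 4: Cycle length = 1

1


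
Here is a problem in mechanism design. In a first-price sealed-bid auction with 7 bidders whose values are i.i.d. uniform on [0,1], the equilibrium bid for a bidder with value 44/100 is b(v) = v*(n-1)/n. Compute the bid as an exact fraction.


Step 1: The symmetric BNE bidding function is b(v) = v * (n-1) / n
Step 2: Substitute v = 11/25 and n = 7
Step 3: b = 11/25 * 6/7
Step 4: b = 66/175

66/175


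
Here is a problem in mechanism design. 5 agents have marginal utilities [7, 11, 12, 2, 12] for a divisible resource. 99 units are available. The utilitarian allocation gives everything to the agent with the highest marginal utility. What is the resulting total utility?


Step 1: The marginal utilities are [7, 11, 12, 2, 12]
Step 2: The highest marginal utility is 12
Step 3: All 99 units go to that agent
Step 4: Total utility = 12 * 99 = 1188

1188


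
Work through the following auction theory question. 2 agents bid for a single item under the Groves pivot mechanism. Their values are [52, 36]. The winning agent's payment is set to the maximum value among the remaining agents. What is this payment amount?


Step 1: The efficient winner is agent 0 with value 52
Step 2: Other agents' values: [36]
Step 3: Pivot payment = max(others) = 36
Step 4: The winner pays 36

36


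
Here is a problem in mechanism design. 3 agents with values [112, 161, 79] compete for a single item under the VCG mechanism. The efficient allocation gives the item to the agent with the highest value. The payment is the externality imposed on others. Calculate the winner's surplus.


Step 1: The winner is the agent with the highest value: agent 1 with value 161
Step 2: Values of other agents: [112, 79]
Step 3: VCG payment = max of others' values = 112
Step 4: Surplus = 161 - 112 = 49

49


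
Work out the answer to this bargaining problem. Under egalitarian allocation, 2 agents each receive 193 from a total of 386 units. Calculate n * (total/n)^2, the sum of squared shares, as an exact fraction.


Step 1: Each agent's share = 386/2 = 193
Step 2: Square of each share = (193)^2 = 37249
Step 3: Sum of squares = 2 * 37249 = 74498

74498


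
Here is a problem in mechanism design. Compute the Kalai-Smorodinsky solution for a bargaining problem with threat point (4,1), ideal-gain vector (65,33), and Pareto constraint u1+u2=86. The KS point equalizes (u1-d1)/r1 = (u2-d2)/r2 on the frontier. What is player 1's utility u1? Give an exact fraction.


Step 1: At the KS point, (u1-d1)/r1 = (u2-d2)/r2 = t and u1+u2 = 86
Step 2: u1 = d1 + r1*t and u2 = d2 + r2*t, so (d1 + r1*t) + (d2 + r2*t) = 86
Step 3: t = (86 - 4 - 1)/(65 + 33) = 81/98
Step 4: u1 = d1 + r1*t = 4 + 65 * 81/98 = 5657/98
Step 5: (Check: u2 = d2 + r2*t = 2771/98; u1+u2 = 5657/98 + 2771/98 = 86, on the frontier.)

5657/98


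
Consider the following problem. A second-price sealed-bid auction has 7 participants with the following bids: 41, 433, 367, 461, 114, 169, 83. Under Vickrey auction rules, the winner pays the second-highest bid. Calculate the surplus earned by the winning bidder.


Step 1: Sort bids in descending order: 461, 433, 367, 169, 114, 83, 41
Step 2: The winning bid is the highest: 461
Step 3: The payment equals the second-highest bid: 433
Step 4: Surplus = winner's bid - payment = 461 - 433 = 28

28


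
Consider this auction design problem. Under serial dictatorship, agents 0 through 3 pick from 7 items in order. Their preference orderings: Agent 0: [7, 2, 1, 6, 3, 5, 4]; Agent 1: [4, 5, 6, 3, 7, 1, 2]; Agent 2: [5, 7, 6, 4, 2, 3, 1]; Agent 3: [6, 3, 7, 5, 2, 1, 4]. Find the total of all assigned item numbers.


Step 1: Agent 0 picks item 7
Step 2: Agent 1 picks item 4
Step 3: Agent 2 picks item 5
Step 4: Agent 3 picks item 6
Step 5: Sum = 7 + 4 + 5 + 6 = 22

22


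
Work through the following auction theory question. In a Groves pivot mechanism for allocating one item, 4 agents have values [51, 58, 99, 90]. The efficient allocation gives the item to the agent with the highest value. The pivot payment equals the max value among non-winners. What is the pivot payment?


Step 1: The efficient winner is agent 2 with value 99
Step 2: Other agents' values: [51, 58, 90]
Step 3: Pivot payment = max(others) = 90
Step 4: The winner pays 90

90
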